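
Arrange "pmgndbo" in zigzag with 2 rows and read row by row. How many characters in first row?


Zigzag "pmgndbo" into 2 rows:
Placing characters:
  'p' => row 0
  'm' => row 1
  'g' => row 0
  'n' => row 1
  'd' => row 0
  'b' => row 1
  'o' => row 0
Rows:
  Row 0: "pgdo"
  Row 1: "mnb"
First row length: 4

4


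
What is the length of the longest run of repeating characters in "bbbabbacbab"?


Input: "bbbabbacbab"
Scanning for longest run:
  Position 1 ('b'): continues run of 'b', length=2
  Position 2 ('b'): continues run of 'b', length=3
  Position 3 ('a'): new char, reset run to 1
  Position 4 ('b'): new char, reset run to 1
  Position 5 ('b'): continues run of 'b', length=2
  Position 6 ('a'): new char, reset run to 1
  Position 7 ('c'): new char, reset run to 1
  Position 8 ('b'): new char, reset run to 1
  Position 9 ('a'): new char, reset run to 1
  Position 10 ('b'): new char, reset run to 1
Longest run: 'b' with length 3

3


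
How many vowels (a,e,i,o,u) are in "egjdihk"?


Input: egjdihk
Checking each character:
  'e' at position 0: vowel (running total: 1)
  'g' at position 1: consonant
  'j' at position 2: consonant
  'd' at position 3: consonant
  'i' at position 4: vowel (running total: 2)
  'h' at position 5: consonant
  'k' at position 6: consonant
Total vowels: 2

2


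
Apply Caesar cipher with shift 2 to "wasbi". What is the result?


Caesar cipher: shift "wasbi" by 2
  'w' (pos 22) + 2 = pos 24 = 'y'
  'a' (pos 0) + 2 = pos 2 = 'c'
  's' (pos 18) + 2 = pos 20 = 'u'
  'b' (pos 1) + 2 = pos 3 = 'd'
  'i' (pos 8) + 2 = pos 10 = 'k'
Result: ycudk

ycudk


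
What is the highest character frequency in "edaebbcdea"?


Input: edaebbcdea
Character counts:
  'a': 2
  'b': 2
  'c': 1
  'd': 2
  'e': 3
Maximum frequency: 3

3


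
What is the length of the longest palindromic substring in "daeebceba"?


Input: "daeebceba"
Checking substrings for palindromes:
  [2:4] "ee" (len 2) => palindrome
Longest palindromic substring: "ee" with length 2

2


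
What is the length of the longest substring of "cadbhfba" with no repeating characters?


Input: "cadbhfba"
Sliding window (track last position of each char):
  Position 0 ('c'): window [0,0] length 1 -- new best
  Position 1 ('a'): window [0,1] length 2 -- new best
  Position 2 ('d'): window [0,2] length 3 -- new best
  Position 3 ('b'): window [0,3] length 4 -- new best
  Position 4 ('h'): window [0,4] length 5 -- new best
  Position 5 ('f'): window [0,5] length 6 -- new best
  Position 6 ('b'): repeat (last at 3), move window start to 4
  Position 6 ('b'): window [4,6] length 3
  Position 7 ('a'): window [4,7] length 4
Longest substring with no repeats: "cadbhf" with length 6

6


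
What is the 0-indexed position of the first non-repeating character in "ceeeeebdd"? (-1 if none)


Input: ceeeeebdd
Character frequencies:
  'b': 1
  'c': 1
  'd': 2
  'e': 5
Scanning left to right for freq == 1:
  Position 0 ('c'): unique! => answer = 0

0


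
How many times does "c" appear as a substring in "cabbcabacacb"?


Searching for "c" in "cabbcabacacb"
Scanning each position:
  Position 0: "c" => MATCH
  Position 1: "a" => no
  Position 2: "b" => no
  Position 3: "b" => no
  Position 4: "c" => MATCH
  Position 5: "a" => no
  Position 6: "b" => no
  Position 7: "a" => no
  Position 8: "c" => MATCH
  Position 9: "a" => no
  Position 10: "c" => MATCH
  Position 11: "b" => no
Total occurrences: 4

4


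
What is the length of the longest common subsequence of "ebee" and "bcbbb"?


LCS of "ebee" and "bcbbb"
DP table:
           b    c    b    b    b
      0    0    0    0    0    0
  e   0    0    0    0    0    0
  b   0    1    1    1    1    1
  e   0    1    1    1    1    1
  e   0    1    1    1    1    1
LCS length = dp[4][5] = 1

1


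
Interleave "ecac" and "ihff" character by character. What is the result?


Interleaving "ecac" and "ihff":
  Position 0: 'e' from first, 'i' from second => "ei"
  Position 1: 'c' from first, 'h' from second => "ch"
  Position 2: 'a' from first, 'f' from second => "af"
  Position 3: 'c' from first, 'f' from second => "cf"
Result: eichafcf

eichafcf


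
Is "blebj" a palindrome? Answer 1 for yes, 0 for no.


Input: blebj
Reversed: jbelb
  Compare pos 0 ('b') with pos 4 ('j'): MISMATCH
  Compare pos 1 ('l') with pos 3 ('b'): MISMATCH
Result: not a palindrome

0


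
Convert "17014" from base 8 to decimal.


Input: "17014" in base 8
Positional expansion:
  Digit '1' (value 1) x 8^4 = 4096
  Digit '7' (value 7) x 8^3 = 3584
  Digit '0' (value 0) x 8^2 = 0
  Digit '1' (value 1) x 8^1 = 8
  Digit '4' (value 4) x 8^0 = 4
Sum = 7692

7692


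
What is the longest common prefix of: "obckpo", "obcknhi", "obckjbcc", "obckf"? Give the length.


Words: obckpo, obcknhi, obckjbcc, obckf
  Position 0: all 'o' => match
  Position 1: all 'b' => match
  Position 2: all 'c' => match
  Position 3: all 'k' => match
  Position 4: ('p', 'n', 'j', 'f') => mismatch, stop
LCP = "obck" (length 4)

4


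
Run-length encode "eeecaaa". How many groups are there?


Input: eeecaaa
Scanning for consecutive runs:
  Group 1: 'e' x 3 (positions 0-2)
  Group 2: 'c' x 1 (positions 3-3)
  Group 3: 'a' x 3 (positions 4-6)
Total groups: 3

3


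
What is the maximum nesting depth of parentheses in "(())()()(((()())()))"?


Input: "(())()()(((()())()))"
Tracking depth:
  Position 0 '(': depth becomes 1
  Position 1 '(': depth becomes 2
  Position 2 ')': depth becomes 1
  Position 3 ')': depth becomes 0
  Position 4 '(': depth becomes 1
  Position 5 ')': depth becomes 0
  Position 6 '(': depth becomes 1
  Position 7 ')': depth becomes 0
  Position 8 '(': depth becomes 1
  Position 9 '(': depth becomes 2
  Position 10 '(': depth becomes 3
  Position 11 '(': depth becomes 4
  Position 12 ')': depth becomes 3
  Position 13 '(': depth becomes 4
  Position 14 ')': depth becomes 3
  Position 15 ')': depth becomes 2
  Position 16 '(': depth becomes 3
  Position 17 ')': depth becomes 2
  Position 18 ')': depth becomes 1
  Position 19 ')': depth becomes 0
Maximum depth reached: 4

4


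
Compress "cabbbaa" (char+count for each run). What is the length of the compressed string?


Input: cabbbaa
Runs:
  'c' x 1 => "c1"
  'a' x 1 => "a1"
  'b' x 3 => "b3"
  'a' x 2 => "a2"
Compressed: "c1a1b3a2"
Compressed length: 8

8


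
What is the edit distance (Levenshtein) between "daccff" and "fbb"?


Computing edit distance: "daccff" -> "fbb"
DP table:
           f    b    b
      0    1    2    3
  d   1    1    2    3
  a   2    2    2    3
  c   3    3    3    3
  c   4    4    4    4
  f   5    4    5    5
  f   6    5    5    6
Edit distance = dp[6][3] = 6

6


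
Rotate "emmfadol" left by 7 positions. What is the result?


Input: "emmfadol", rotate left by 7
First 7 characters: "emmfado"
Remaining characters: "l"
Concatenate remaining + first: "l" + "emmfado" = "lemmfado"

lemmfado


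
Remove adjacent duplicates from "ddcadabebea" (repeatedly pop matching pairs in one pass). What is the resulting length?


Input: ddcadabebea
Stack-based adjacent duplicate removal:
  Read 'd': push. Stack: d
  Read 'd': matches stack top 'd' => pop. Stack: (empty)
  Read 'c': push. Stack: c
  Read 'a': push. Stack: ca
  Read 'd': push. Stack: cad
  Read 'a': push. Stack: cada
  Read 'b': push. Stack: cadab
  Read 'e': push. Stack: cadabe
  Read 'b': push. Stack: cadabeb
  Read 'e': push. Stack: cadabebe
  Read 'a': push. Stack: cadabebea
Final stack: "cadabebea" (length 9)

9


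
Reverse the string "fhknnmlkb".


Input: fhknnmlkb
Reading characters right to left:
  Position 8: 'b'
  Position 7: 'k'
  Position 6: 'l'
  Position 5: 'm'
  Position 4: 'n'
  Position 3: 'n'
  Position 2: 'k'
  Position 1: 'h'
  Position 0: 'f'
Reversed: bklmnnkhf

bklmnnkhf


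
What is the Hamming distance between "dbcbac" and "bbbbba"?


Comparing "dbcbac" and "bbbbba" position by position:
  Position 0: 'd' vs 'b' => differ
  Position 1: 'b' vs 'b' => same
  Position 2: 'c' vs 'b' => differ
  Position 3: 'b' vs 'b' => same
  Position 4: 'a' vs 'b' => differ
  Position 5: 'c' vs 'a' => differ
Total differences (Hamming distance): 4

4


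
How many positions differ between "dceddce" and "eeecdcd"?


Comparing "dceddce" and "eeecdcd" position by position:
  Position 0: 'd' vs 'e' => DIFFER
  Position 1: 'c' vs 'e' => DIFFER
  Position 2: 'e' vs 'e' => same
  Position 3: 'd' vs 'c' => DIFFER
  Position 4: 'd' vs 'd' => same
  Position 5: 'c' vs 'c' => same
  Position 6: 'e' vs 'd' => DIFFER
Positions that differ: 4

4


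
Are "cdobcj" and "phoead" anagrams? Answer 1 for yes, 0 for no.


Strings: "cdobcj", "phoead"
Sorted first:  bccdjo
Sorted second: adehop
Differ at position 0: 'b' vs 'a' => not anagrams

0


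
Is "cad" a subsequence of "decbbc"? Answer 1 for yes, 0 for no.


Check if "cad" is a subsequence of "decbbc"
Greedy scan:
  Position 0 ('d'): no match needed
  Position 1 ('e'): no match needed
  Position 2 ('c'): matches sub[0] = 'c'
  Position 3 ('b'): no match needed
  Position 4 ('b'): no match needed
  Position 5 ('c'): no match needed
Only matched 1/3 characters => not a subsequence

0


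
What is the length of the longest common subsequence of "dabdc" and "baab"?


LCS of "dabdc" and "baab"
DP table:
           b    a    a    b
      0    0    0    0    0
  d   0    0    0    0    0
  a   0    0    1    1    1
  b   0    1    1    1    2
  d   0    1    1    1    2
  c   0    1    1    1    2
LCS length = dp[5][4] = 2

2


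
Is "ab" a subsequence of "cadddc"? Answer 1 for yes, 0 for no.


Check if "ab" is a subsequence of "cadddc"
Greedy scan:
  Position 0 ('c'): no match needed
  Position 1 ('a'): matches sub[0] = 'a'
  Position 2 ('d'): no match needed
  Position 3 ('d'): no match needed
  Position 4 ('d'): no match needed
  Position 5 ('c'): no match needed
Only matched 1/2 characters => not a subsequence

0


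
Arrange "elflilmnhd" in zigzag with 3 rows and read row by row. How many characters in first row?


Zigzag "elflilmnhd" into 3 rows:
Placing characters:
  'e' => row 0
  'l' => row 1
  'f' => row 2
  'l' => row 1
  'i' => row 0
  'l' => row 1
  'm' => row 2
  'n' => row 1
  'h' => row 0
  'd' => row 1
Rows:
  Row 0: "eih"
  Row 1: "lllnd"
  Row 2: "fm"
First row length: 3

3


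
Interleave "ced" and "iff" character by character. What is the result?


Interleaving "ced" and "iff":
  Position 0: 'c' from first, 'i' from second => "ci"
  Position 1: 'e' from first, 'f' from second => "ef"
  Position 2: 'd' from first, 'f' from second => "df"
Result: ciefdf

ciefdf


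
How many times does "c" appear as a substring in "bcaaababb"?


Searching for "c" in "bcaaababb"
Scanning each position:
  Position 0: "b" => no
  Position 1: "c" => MATCH
  Position 2: "a" => no
  Position 3: "a" => no
  Position 4: "a" => no
  Position 5: "b" => no
  Position 6: "a" => no
  Position 7: "b" => no
  Position 8: "b" => no
Total occurrences: 1

1


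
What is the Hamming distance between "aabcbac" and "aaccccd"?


Comparing "aabcbac" and "aaccccd" position by position:
  Position 0: 'a' vs 'a' => same
  Position 1: 'a' vs 'a' => same
  Position 2: 'b' vs 'c' => differ
  Position 3: 'c' vs 'c' => same
  Position 4: 'b' vs 'c' => differ
  Position 5: 'a' vs 'c' => differ
  Position 6: 'c' vs 'd' => differ
Total differences (Hamming distance): 4

4


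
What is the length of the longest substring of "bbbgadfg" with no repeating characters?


Input: "bbbgadfg"
Sliding window (track last position of each char):
  Position 0 ('b'): window [0,0] length 1 -- new best
  Position 1 ('b'): repeat (last at 0), move window start to 1
  Position 1 ('b'): window [1,1] length 1
  Position 2 ('b'): repeat (last at 1), move window start to 2
  Position 2 ('b'): window [2,2] length 1
  Position 3 ('g'): window [2,3] length 2 -- new best
  Position 4 ('a'): window [2,4] length 3 -- new best
  Position 5 ('d'): window [2,5] length 4 -- new best
  Position 6 ('f'): window [2,6] length 5 -- new best
  Position 7 ('g'): repeat (last at 3), move window start to 4
  Position 7 ('g'): window [4,7] length 4
Longest substring with no repeats: "bgadf" with length 5

5


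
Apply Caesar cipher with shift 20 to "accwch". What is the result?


Caesar cipher: shift "accwch" by 20
  'a' (pos 0) + 20 = pos 20 = 'u'
  'c' (pos 2) + 20 = pos 22 = 'w'
  'c' (pos 2) + 20 = pos 22 = 'w'
  'w' (pos 22) + 20 = pos 16 = 'q'
  'c' (pos 2) + 20 = pos 22 = 'w'
  'h' (pos 7) + 20 = pos 1 = 'b'
Result: uwwqwb

uwwqwb


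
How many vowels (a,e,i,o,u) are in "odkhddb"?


Input: odkhddb
Checking each character:
  'o' at position 0: vowel (running total: 1)
  'd' at position 1: consonant
  'k' at position 2: consonant
  'h' at position 3: consonant
  'd' at position 4: consonant
  'd' at position 5: consonant
  'b' at position 6: consonant
Total vowels: 1

1


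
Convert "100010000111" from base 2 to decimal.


Input: "100010000111" in base 2
Positional expansion:
  Digit '1' (value 1) x 2^11 = 2048
  Digit '0' (value 0) x 2^10 = 0
  Digit '0' (value 0) x 2^9 = 0
  Digit '0' (value 0) x 2^8 = 0
  Digit '1' (value 1) x 2^7 = 128
  Digit '0' (value 0) x 2^6 = 0
  Digit '0' (value 0) x 2^5 = 0
  Digit '0' (value 0) x 2^4 = 0
  Digit '0' (value 0) x 2^3 = 0
  Digit '1' (value 1) x 2^2 = 4
  Digit '1' (value 1) x 2^1 = 2
  Digit '1' (value 1) x 2^0 = 1
Sum = 2183

2183


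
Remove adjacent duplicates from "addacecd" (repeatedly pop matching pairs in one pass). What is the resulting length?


Input: addacecd
Stack-based adjacent duplicate removal:
  Read 'a': push. Stack: a
  Read 'd': push. Stack: ad
  Read 'd': matches stack top 'd' => pop. Stack: a
  Read 'a': matches stack top 'a' => pop. Stack: (empty)
  Read 'c': push. Stack: c
  Read 'e': push. Stack: ce
  Read 'c': push. Stack: cec
  Read 'd': push. Stack: cecd
Final stack: "cecd" (length 4)

4


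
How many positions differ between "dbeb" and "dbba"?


Comparing "dbeb" and "dbba" position by position:
  Position 0: 'd' vs 'd' => same
  Position 1: 'b' vs 'b' => same
  Position 2: 'e' vs 'b' => DIFFER
  Position 3: 'b' vs 'a' => DIFFER
Positions that differ: 2

2


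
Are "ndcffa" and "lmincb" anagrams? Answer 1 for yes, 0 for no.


Strings: "ndcffa", "lmincb"
Sorted first:  acdffn
Sorted second: bcilmn
Differ at position 0: 'a' vs 'b' => not anagrams

0


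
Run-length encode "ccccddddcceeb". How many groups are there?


Input: ccccddddcceeb
Scanning for consecutive runs:
  Group 1: 'c' x 4 (positions 0-3)
  Group 2: 'd' x 4 (positions 4-7)
  Group 3: 'c' x 2 (positions 8-9)
  Group 4: 'e' x 2 (positions 10-11)
  Group 5: 'b' x 1 (positions 12-12)
Total groups: 5

5


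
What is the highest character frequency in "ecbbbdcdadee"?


Input: ecbbbdcdadee
Character counts:
  'a': 1
  'b': 3
  'c': 2
  'd': 3
  'e': 3
Maximum frequency: 3

3


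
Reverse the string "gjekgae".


Input: gjekgae
Reading characters right to left:
  Position 6: 'e'
  Position 5: 'a'
  Position 4: 'g'
  Position 3: 'k'
  Position 2: 'e'
  Position 1: 'j'
  Position 0: 'g'
Reversed: eagkejg

eagkejg


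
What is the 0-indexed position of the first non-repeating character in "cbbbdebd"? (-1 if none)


Input: cbbbdebd
Character frequencies:
  'b': 4
  'c': 1
  'd': 2
  'e': 1
Scanning left to right for freq == 1:
  Position 0 ('c'): unique! => answer = 0

0


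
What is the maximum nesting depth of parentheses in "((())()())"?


Input: "((())()())"
Tracking depth:
  Position 0 '(': depth becomes 1
  Position 1 '(': depth becomes 2
  Position 2 '(': depth becomes 3
  Position 3 ')': depth becomes 2
  Position 4 ')': depth becomes 1
  Position 5 '(': depth becomes 2
  Position 6 ')': depth becomes 1
  Position 7 '(': depth becomes 2
  Position 8 ')': depth becomes 1
  Position 9 ')': depth becomes 0
Maximum depth reached: 3

3


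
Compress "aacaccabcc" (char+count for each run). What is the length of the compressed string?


Input: aacaccabcc
Runs:
  'a' x 2 => "a2"
  'c' x 1 => "c1"
  'a' x 1 => "a1"
  'c' x 2 => "c2"
  'a' x 1 => "a1"
  'b' x 1 => "b1"
  'c' x 2 => "c2"
Compressed: "a2c1a1c2a1b1c2"
Compressed length: 14

14


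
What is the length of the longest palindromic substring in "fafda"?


Input: "fafda"
Checking substrings for palindromes:
  [0:3] "faf" (len 3) => palindrome
Longest palindromic substring: "faf" with length 3

3


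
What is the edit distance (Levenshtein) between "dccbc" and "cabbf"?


Computing edit distance: "dccbc" -> "cabbf"
DP table:
           c    a    b    b    f
      0    1    2    3    4    5
  d   1    1    2    3    4    5
  c   2    1    2    3    4    5
  c   3    2    2    3    4    5
  b   4    3    3    2    3    4
  c   5    4    4    3    3    4
Edit distance = dp[5][5] = 4

4


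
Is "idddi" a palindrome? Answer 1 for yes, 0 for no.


Input: idddi
Reversed: idddi
  Compare pos 0 ('i') with pos 4 ('i'): match
  Compare pos 1 ('d') with pos 3 ('d'): match
Result: palindrome

1


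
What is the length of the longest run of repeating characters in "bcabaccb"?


Input: "bcabaccb"
Scanning for longest run:
  Position 1 ('c'): new char, reset run to 1
  Position 2 ('a'): new char, reset run to 1
  Position 3 ('b'): new char, reset run to 1
  Position 4 ('a'): new char, reset run to 1
  Position 5 ('c'): new char, reset run to 1
  Position 6 ('c'): continues run of 'c', length=2
  Position 7 ('b'): new char, reset run to 1
Longest run: 'c' with length 2

2


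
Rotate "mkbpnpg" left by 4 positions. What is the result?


Input: "mkbpnpg", rotate left by 4
First 4 characters: "mkbp"
Remaining characters: "npg"
Concatenate remaining + first: "npg" + "mkbp" = "npgmkbp"

npgmkbp


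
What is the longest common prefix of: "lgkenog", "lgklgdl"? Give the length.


Words: lgkenog, lgklgdl
  Position 0: all 'l' => match
  Position 1: all 'g' => match
  Position 2: all 'k' => match
  Position 3: ('e', 'l') => mismatch, stop
LCP = "lgk" (length 3)

3


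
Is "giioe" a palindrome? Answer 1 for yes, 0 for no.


Input: giioe
Reversed: eoiig
  Compare pos 0 ('g') with pos 4 ('e'): MISMATCH
  Compare pos 1 ('i') with pos 3 ('o'): MISMATCH
Result: not a palindrome

0


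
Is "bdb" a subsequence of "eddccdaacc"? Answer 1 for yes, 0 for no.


Check if "bdb" is a subsequence of "eddccdaacc"
Greedy scan:
  Position 0 ('e'): no match needed
  Position 1 ('d'): no match needed
  Position 2 ('d'): no match needed
  Position 3 ('c'): no match needed
  Position 4 ('c'): no match needed
  Position 5 ('d'): no match needed
  Position 6 ('a'): no match needed
  Position 7 ('a'): no match needed
  Position 8 ('c'): no match needed
  Position 9 ('c'): no match needed
Only matched 0/3 characters => not a subsequence

0


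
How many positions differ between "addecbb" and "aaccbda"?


Comparing "addecbb" and "aaccbda" position by position:
  Position 0: 'a' vs 'a' => same
  Position 1: 'd' vs 'a' => DIFFER
  Position 2: 'd' vs 'c' => DIFFER
  Position 3: 'e' vs 'c' => DIFFER
  Position 4: 'c' vs 'b' => DIFFER
  Position 5: 'b' vs 'd' => DIFFER
  Position 6: 'b' vs 'a' => DIFFER
Positions that differ: 6

6


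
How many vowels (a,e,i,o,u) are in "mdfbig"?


Input: mdfbig
Checking each character:
  'm' at position 0: consonant
  'd' at position 1: consonant
  'f' at position 2: consonant
  'b' at position 3: consonant
  'i' at position 4: vowel (running total: 1)
  'g' at position 5: consonant
Total vowels: 1

1


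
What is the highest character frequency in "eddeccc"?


Input: eddeccc
Character counts:
  'c': 3
  'd': 2
  'e': 2
Maximum frequency: 3

3


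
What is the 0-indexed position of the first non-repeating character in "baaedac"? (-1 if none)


Input: baaedac
Character frequencies:
  'a': 3
  'b': 1
  'c': 1
  'd': 1
  'e': 1
Scanning left to right for freq == 1:
  Position 0 ('b'): unique! => answer = 0

0


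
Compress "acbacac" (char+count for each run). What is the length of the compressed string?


Input: acbacac
Runs:
  'a' x 1 => "a1"
  'c' x 1 => "c1"
  'b' x 1 => "b1"
  'a' x 1 => "a1"
  'c' x 1 => "c1"
  'a' x 1 => "a1"
  'c' x 1 => "c1"
Compressed: "a1c1b1a1c1a1c1"
Compressed length: 14

14


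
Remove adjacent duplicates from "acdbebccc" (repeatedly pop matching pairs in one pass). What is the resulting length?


Input: acdbebccc
Stack-based adjacent duplicate removal:
  Read 'a': push. Stack: a
  Read 'c': push. Stack: ac
  Read 'd': push. Stack: acd
  Read 'b': push. Stack: acdb
  Read 'e': push. Stack: acdbe
  Read 'b': push. Stack: acdbeb
  Read 'c': push. Stack: acdbebc
  Read 'c': matches stack top 'c' => pop. Stack: acdbeb
  Read 'c': push. Stack: acdbebc
Final stack: "acdbebc" (length 7)

7


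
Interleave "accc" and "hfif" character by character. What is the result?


Interleaving "accc" and "hfif":
  Position 0: 'a' from first, 'h' from second => "ah"
  Position 1: 'c' from first, 'f' from second => "cf"
  Position 2: 'c' from first, 'i' from second => "ci"
  Position 3: 'c' from first, 'f' from second => "cf"
Result: ahcfcicf

ahcfcicf


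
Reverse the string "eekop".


Input: eekop
Reading characters right to left:
  Position 4: 'p'
  Position 3: 'o'
  Position 2: 'k'
  Position 1: 'e'
  Position 0: 'e'
Reversed: pokee

pokee


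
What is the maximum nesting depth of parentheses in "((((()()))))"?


Input: "((((()()))))"
Tracking depth:
  Position 0 '(': depth becomes 1
  Position 1 '(': depth becomes 2
  Position 2 '(': depth becomes 3
  Position 3 '(': depth becomes 4
  Position 4 '(': depth becomes 5
  Position 5 ')': depth becomes 4
  Position 6 '(': depth becomes 5
  Position 7 ')': depth becomes 4
  Position 8 ')': depth becomes 3
  Position 9 ')': depth becomes 2
  Position 10 ')': depth becomes 1
  Position 11 ')': depth becomes 0
Maximum depth reached: 5

5


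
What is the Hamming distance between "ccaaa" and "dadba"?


Comparing "ccaaa" and "dadba" position by position:
  Position 0: 'c' vs 'd' => differ
  Position 1: 'c' vs 'a' => differ
  Position 2: 'a' vs 'd' => differ
  Position 3: 'a' vs 'b' => differ
  Position 4: 'a' vs 'a' => same
Total differences (Hamming distance): 4

4


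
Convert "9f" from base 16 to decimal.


Input: "9f" in base 16
Positional expansion:
  Digit '9' (value 9) x 16^1 = 144
  Digit 'f' (value 15) x 16^0 = 15
Sum = 159

159


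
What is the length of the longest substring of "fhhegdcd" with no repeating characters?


Input: "fhhegdcd"
Sliding window (track last position of each char):
  Position 0 ('f'): window [0,0] length 1 -- new best
  Position 1 ('h'): window [0,1] length 2 -- new best
  Position 2 ('h'): repeat (last at 1), move window start to 2
  Position 2 ('h'): window [2,2] length 1
  Position 3 ('e'): window [2,3] length 2
  Position 4 ('g'): window [2,4] length 3 -- new best
  Position 5 ('d'): window [2,5] length 4 -- new best
  Position 6 ('c'): window [2,6] length 5 -- new best
  Position 7 ('d'): repeat (last at 5), move window start to 6
  Position 7 ('d'): window [6,7] length 2
Longest substring with no repeats: "hegdc" with length 5

5


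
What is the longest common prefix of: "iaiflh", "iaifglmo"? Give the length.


Words: iaiflh, iaifglmo
  Position 0: all 'i' => match
  Position 1: all 'a' => match
  Position 2: all 'i' => match
  Position 3: all 'f' => match
  Position 4: ('l', 'g') => mismatch, stop
LCP = "iaif" (length 4)

4


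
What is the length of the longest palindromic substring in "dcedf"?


Input: "dcedf"
Checking substrings for palindromes:
  No multi-char palindromic substrings found
Longest palindromic substring: "d" with length 1

1


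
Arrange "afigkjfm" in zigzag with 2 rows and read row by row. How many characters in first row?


Zigzag "afigkjfm" into 2 rows:
Placing characters:
  'a' => row 0
  'f' => row 1
  'i' => row 0
  'g' => row 1
  'k' => row 0
  'j' => row 1
  'f' => row 0
  'm' => row 1
Rows:
  Row 0: "aikf"
  Row 1: "fgjm"
First row length: 4

4


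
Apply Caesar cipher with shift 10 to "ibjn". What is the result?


Caesar cipher: shift "ibjn" by 10
  'i' (pos 8) + 10 = pos 18 = 's'
  'b' (pos 1) + 10 = pos 11 = 'l'
  'j' (pos 9) + 10 = pos 19 = 't'
  'n' (pos 13) + 10 = pos 23 = 'x'
Result: sltx

sltx


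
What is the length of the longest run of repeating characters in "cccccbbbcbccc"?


Input: "cccccbbbcbccc"
Scanning for longest run:
  Position 1 ('c'): continues run of 'c', length=2
  Position 2 ('c'): continues run of 'c', length=3
  Position 3 ('c'): continues run of 'c', length=4
  Position 4 ('c'): continues run of 'c', length=5
  Position 5 ('b'): new char, reset run to 1
  Position 6 ('b'): continues run of 'b', length=2
  Position 7 ('b'): continues run of 'b', length=3
  Position 8 ('c'): new char, reset run to 1
  Position 9 ('b'): new char, reset run to 1
  Position 10 ('c'): new char, reset run to 1
  Position 11 ('c'): continues run of 'c', length=2
  Position 12 ('c'): continues run of 'c', length=3
Longest run: 'c' with length 5

5


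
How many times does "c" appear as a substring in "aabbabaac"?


Searching for "c" in "aabbabaac"
Scanning each position:
  Position 0: "a" => no
  Position 1: "a" => no
  Position 2: "b" => no
  Position 3: "b" => no
  Position 4: "a" => no
  Position 5: "b" => no
  Position 6: "a" => no
  Position 7: "a" => no
  Position 8: "c" => MATCH
Total occurrences: 1

1


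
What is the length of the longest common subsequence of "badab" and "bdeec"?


LCS of "badab" and "bdeec"
DP table:
           b    d    e    e    c
      0    0    0    0    0    0
  b   0    1    1    1    1    1
  a   0    1    1    1    1    1
  d   0    1    2    2    2    2
  a   0    1    2    2    2    2
  b   0    1    2    2    2    2
LCS length = dp[5][5] = 2

2


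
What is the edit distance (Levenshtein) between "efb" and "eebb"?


Computing edit distance: "efb" -> "eebb"
DP table:
           e    e    b    b
      0    1    2    3    4
  e   1    0    1    2    3
  f   2    1    1    2    3
  b   3    2    2    1    2
Edit distance = dp[3][4] = 2

2


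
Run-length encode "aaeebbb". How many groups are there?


Input: aaeebbb
Scanning for consecutive runs:
  Group 1: 'a' x 2 (positions 0-1)
  Group 2: 'e' x 2 (positions 2-3)
  Group 3: 'b' x 3 (positions 4-6)
Total groups: 3

3


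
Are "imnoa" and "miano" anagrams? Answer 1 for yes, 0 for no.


Strings: "imnoa", "miano"
Sorted first:  aimno
Sorted second: aimno
Sorted forms match => anagrams

1


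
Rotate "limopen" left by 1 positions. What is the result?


Input: "limopen", rotate left by 1
First 1 characters: "l"
Remaining characters: "imopen"
Concatenate remaining + first: "imopen" + "l" = "imopenl"

imopenl


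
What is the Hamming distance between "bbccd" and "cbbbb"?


Comparing "bbccd" and "cbbbb" position by position:
  Position 0: 'b' vs 'c' => differ
  Position 1: 'b' vs 'b' => same
  Position 2: 'c' vs 'b' => differ
  Position 3: 'c' vs 'b' => differ
  Position 4: 'd' vs 'b' => differ
Total differences (Hamming distance): 4

4


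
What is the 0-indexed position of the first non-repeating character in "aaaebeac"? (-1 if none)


Input: aaaebeac
Character frequencies:
  'a': 4
  'b': 1
  'c': 1
  'e': 2
Scanning left to right for freq == 1:
  Position 0 ('a'): freq=4, skip
  Position 1 ('a'): freq=4, skip
  Position 2 ('a'): freq=4, skip
  Position 3 ('e'): freq=2, skip
  Position 4 ('b'): unique! => answer = 4

4


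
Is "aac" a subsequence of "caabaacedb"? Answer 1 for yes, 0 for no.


Check if "aac" is a subsequence of "caabaacedb"
Greedy scan:
  Position 0 ('c'): no match needed
  Position 1 ('a'): matches sub[0] = 'a'
  Position 2 ('a'): matches sub[1] = 'a'
  Position 3 ('b'): no match needed
  Position 4 ('a'): no match needed
  Position 5 ('a'): no match needed
  Position 6 ('c'): matches sub[2] = 'c'
  Position 7 ('e'): no match needed
  Position 8 ('d'): no match needed
  Position 9 ('b'): no match needed
All 3 characters matched => is a subsequence

1


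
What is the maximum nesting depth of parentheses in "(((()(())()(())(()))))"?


Input: "(((()(())()(())(()))))"
Tracking depth:
  Position 0 '(': depth becomes 1
  Position 1 '(': depth becomes 2
  Position 2 '(': depth becomes 3
  Position 3 '(': depth becomes 4
  Position 4 ')': depth becomes 3
  Position 5 '(': depth becomes 4
  Position 6 '(': depth becomes 5
  Position 7 ')': depth becomes 4
  Position 8 ')': depth becomes 3
  Position 9 '(': depth becomes 4
  Position 10 ')': depth becomes 3
  Position 11 '(': depth becomes 4
  Position 12 '(': depth becomes 5
  Position 13 ')': depth becomes 4
  Position 14 ')': depth becomes 3
  Position 15 '(': depth becomes 4
  Position 16 '(': depth becomes 5
  Position 17 ')': depth becomes 4
  Position 18 ')': depth becomes 3
  Position 19 ')': depth becomes 2
  Position 20 ')': depth becomes 1
  Position 21 ')': depth becomes 0
Maximum depth reached: 5

5


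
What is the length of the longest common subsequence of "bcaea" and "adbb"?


LCS of "bcaea" and "adbb"
DP table:
           a    d    b    b
      0    0    0    0    0
  b   0    0    0    1    1
  c   0    0    0    1    1
  a   0    1    1    1    1
  e   0    1    1    1    1
  a   0    1    1    1    1
LCS length = dp[5][4] = 1

1


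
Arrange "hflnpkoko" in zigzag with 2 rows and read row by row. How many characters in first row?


Zigzag "hflnpkoko" into 2 rows:
Placing characters:
  'h' => row 0
  'f' => row 1
  'l' => row 0
  'n' => row 1
  'p' => row 0
  'k' => row 1
  'o' => row 0
  'k' => row 1
  'o' => row 0
Rows:
  Row 0: "hlpoo"
  Row 1: "fnkk"
First row length: 5

5


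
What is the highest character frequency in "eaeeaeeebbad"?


Input: eaeeaeeebbad
Character counts:
  'a': 3
  'b': 2
  'd': 1
  'e': 6
Maximum frequency: 6

6


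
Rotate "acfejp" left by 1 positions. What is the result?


Input: "acfejp", rotate left by 1
First 1 characters: "a"
Remaining characters: "cfejp"
Concatenate remaining + first: "cfejp" + "a" = "cfejpa"

cfejpa


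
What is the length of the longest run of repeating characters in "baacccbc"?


Input: "baacccbc"
Scanning for longest run:
  Position 1 ('a'): new char, reset run to 1
  Position 2 ('a'): continues run of 'a', length=2
  Position 3 ('c'): new char, reset run to 1
  Position 4 ('c'): continues run of 'c', length=2
  Position 5 ('c'): continues run of 'c', length=3
  Position 6 ('b'): new char, reset run to 1
  Position 7 ('c'): new char, reset run to 1
Longest run: 'c' with length 3

3


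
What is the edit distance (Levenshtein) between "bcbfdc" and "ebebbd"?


Computing edit distance: "bcbfdc" -> "ebebbd"
DP table:
           e    b    e    b    b    d
      0    1    2    3    4    5    6
  b   1    1    1    2    3    4    5
  c   2    2    2    2    3    4    5
  b   3    3    2    3    2    3    4
  f   4    4    3    3    3    3    4
  d   5    5    4    4    4    4    3
  c   6    6    5    5    5    5    4
Edit distance = dp[6][6] = 4

4


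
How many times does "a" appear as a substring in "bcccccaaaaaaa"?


Searching for "a" in "bcccccaaaaaaa"
Scanning each position:
  Position 0: "b" => no
  Position 1: "c" => no
  Position 2: "c" => no
  Position 3: "c" => no
  Position 4: "c" => no
  Position 5: "c" => no
  Position 6: "a" => MATCH
  Position 7: "a" => MATCH
  Position 8: "a" => MATCH
  Position 9: "a" => MATCH
  Position 10: "a" => MATCH
  Position 11: "a" => MATCH
  Position 12: "a" => MATCH
Total occurrences: 7

7


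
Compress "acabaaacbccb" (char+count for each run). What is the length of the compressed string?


Input: acabaaacbccb
Runs:
  'a' x 1 => "a1"
  'c' x 1 => "c1"
  'a' x 1 => "a1"
  'b' x 1 => "b1"
  'a' x 3 => "a3"
  'c' x 1 => "c1"
  'b' x 1 => "b1"
  'c' x 2 => "c2"
  'b' x 1 => "b1"
Compressed: "a1c1a1b1a3c1b1c2b1"
Compressed length: 18

18


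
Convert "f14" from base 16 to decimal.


Input: "f14" in base 16
Positional expansion:
  Digit 'f' (value 15) x 16^2 = 3840
  Digit '1' (value 1) x 16^1 = 16
  Digit '4' (value 4) x 16^0 = 4
Sum = 3860

3860


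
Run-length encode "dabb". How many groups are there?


Input: dabb
Scanning for consecutive runs:
  Group 1: 'd' x 1 (positions 0-0)
  Group 2: 'a' x 1 (positions 1-1)
  Group 3: 'b' x 2 (positions 2-3)
Total groups: 3

3


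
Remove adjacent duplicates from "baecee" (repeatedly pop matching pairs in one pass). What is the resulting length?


Input: baecee
Stack-based adjacent duplicate removal:
  Read 'b': push. Stack: b
  Read 'a': push. Stack: ba
  Read 'e': push. Stack: bae
  Read 'c': push. Stack: baec
  Read 'e': push. Stack: baece
  Read 'e': matches stack top 'e' => pop. Stack: baec
Final stack: "baec" (length 4)

4


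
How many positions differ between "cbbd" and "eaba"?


Comparing "cbbd" and "eaba" position by position:
  Position 0: 'c' vs 'e' => DIFFER
  Position 1: 'b' vs 'a' => DIFFER
  Position 2: 'b' vs 'b' => same
  Position 3: 'd' vs 'a' => DIFFER
Positions that differ: 3

3


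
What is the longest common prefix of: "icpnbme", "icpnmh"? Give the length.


Words: icpnbme, icpnmh
  Position 0: all 'i' => match
  Position 1: all 'c' => match
  Position 2: all 'p' => match
  Position 3: all 'n' => match
  Position 4: ('b', 'm') => mismatch, stop
LCP = "icpn" (length 4)

4


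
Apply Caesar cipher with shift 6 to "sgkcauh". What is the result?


Caesar cipher: shift "sgkcauh" by 6
  's' (pos 18) + 6 = pos 24 = 'y'
  'g' (pos 6) + 6 = pos 12 = 'm'
  'k' (pos 10) + 6 = pos 16 = 'q'
  'c' (pos 2) + 6 = pos 8 = 'i'
  'a' (pos 0) + 6 = pos 6 = 'g'
  'u' (pos 20) + 6 = pos 0 = 'a'
  'h' (pos 7) + 6 = pos 13 = 'n'
Result: ymqigan

ymqigan


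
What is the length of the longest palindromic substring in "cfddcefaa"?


Input: "cfddcefaa"
Checking substrings for palindromes:
  [2:4] "dd" (len 2) => palindrome
  [7:9] "aa" (len 2) => palindrome
Longest palindromic substring: "dd" with length 2

2


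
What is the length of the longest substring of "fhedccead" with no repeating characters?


Input: "fhedccead"
Sliding window (track last position of each char):
  Position 0 ('f'): window [0,0] length 1 -- new best
  Position 1 ('h'): window [0,1] length 2 -- new best
  Position 2 ('e'): window [0,2] length 3 -- new best
  Position 3 ('d'): window [0,3] length 4 -- new best
  Position 4 ('c'): window [0,4] length 5 -- new best
  Position 5 ('c'): repeat (last at 4), move window start to 5
  Position 5 ('c'): window [5,5] length 1
  Position 6 ('e'): window [5,6] length 2
  Position 7 ('a'): window [5,7] length 3
  Position 8 ('d'): window [5,8] length 4
Longest substring with no repeats: "fhedc" with length 5

5


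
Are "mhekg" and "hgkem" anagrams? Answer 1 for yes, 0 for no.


Strings: "mhekg", "hgkem"
Sorted first:  eghkm
Sorted second: eghkm
Sorted forms match => anagrams

1


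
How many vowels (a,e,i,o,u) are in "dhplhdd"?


Input: dhplhdd
Checking each character:
  'd' at position 0: consonant
  'h' at position 1: consonant
  'p' at position 2: consonant
  'l' at position 3: consonant
  'h' at position 4: consonant
  'd' at position 5: consonant
  'd' at position 6: consonant
Total vowels: 0

0


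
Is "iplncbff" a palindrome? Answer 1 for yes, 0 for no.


Input: iplncbff
Reversed: ffbcnlpi
  Compare pos 0 ('i') with pos 7 ('f'): MISMATCH
  Compare pos 1 ('p') with pos 6 ('f'): MISMATCH
  Compare pos 2 ('l') with pos 5 ('b'): MISMATCH
  Compare pos 3 ('n') with pos 4 ('c'): MISMATCH
Result: not a palindrome

0


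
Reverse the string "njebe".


Input: njebe
Reading characters right to left:
  Position 4: 'e'
  Position 3: 'b'
  Position 2: 'e'
  Position 1: 'j'
  Position 0: 'n'
Reversed: ebejn

ebejn


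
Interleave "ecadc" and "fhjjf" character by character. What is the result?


Interleaving "ecadc" and "fhjjf":
  Position 0: 'e' from first, 'f' from second => "ef"
  Position 1: 'c' from first, 'h' from second => "ch"
  Position 2: 'a' from first, 'j' from second => "aj"
  Position 3: 'd' from first, 'j' from second => "dj"
  Position 4: 'c' from first, 'f' from second => "cf"
Result: efchajdjcf

efchajdjcf


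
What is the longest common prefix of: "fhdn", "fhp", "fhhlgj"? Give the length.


Words: fhdn, fhp, fhhlgj
  Position 0: all 'f' => match
  Position 1: all 'h' => match
  Position 2: ('d', 'p', 'h') => mismatch, stop
LCP = "fh" (length 2)

2


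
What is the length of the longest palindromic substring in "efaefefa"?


Input: "efaefefa"
Checking substrings for palindromes:
  [3:6] "efe" (len 3) => palindrome
  [4:7] "fef" (len 3) => palindrome
Longest palindromic substring: "efe" with length 3

3


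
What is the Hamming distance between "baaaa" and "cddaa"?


Comparing "baaaa" and "cddaa" position by position:
  Position 0: 'b' vs 'c' => differ
  Position 1: 'a' vs 'd' => differ
  Position 2: 'a' vs 'd' => differ
  Position 3: 'a' vs 'a' => same
  Position 4: 'a' vs 'a' => same
Total differences (Hamming distance): 3

3


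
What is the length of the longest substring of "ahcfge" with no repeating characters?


Input: "ahcfge"
Sliding window (track last position of each char):
  Position 0 ('a'): window [0,0] length 1 -- new best
  Position 1 ('h'): window [0,1] length 2 -- new best
  Position 2 ('c'): window [0,2] length 3 -- new best
  Position 3 ('f'): window [0,3] length 4 -- new best
  Position 4 ('g'): window [0,4] length 5 -- new best
  Position 5 ('e'): window [0,5] length 6 -- new best
Longest substring with no repeats: "ahcfge" with length 6

6


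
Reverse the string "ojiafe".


Input: ojiafe
Reading characters right to left:
  Position 5: 'e'
  Position 4: 'f'
  Position 3: 'a'
  Position 2: 'i'
  Position 1: 'j'
  Position 0: 'o'
Reversed: efaijo

efaijo


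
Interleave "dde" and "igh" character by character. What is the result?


Interleaving "dde" and "igh":
  Position 0: 'd' from first, 'i' from second => "di"
  Position 1: 'd' from first, 'g' from second => "dg"
  Position 2: 'e' from first, 'h' from second => "eh"
Result: didgeh

didgeh


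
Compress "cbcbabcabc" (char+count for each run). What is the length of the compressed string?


Input: cbcbabcabc
Runs:
  'c' x 1 => "c1"
  'b' x 1 => "b1"
  'c' x 1 => "c1"
  'b' x 1 => "b1"
  'a' x 1 => "a1"
  'b' x 1 => "b1"
  'c' x 1 => "c1"
  'a' x 1 => "a1"
  'b' x 1 => "b1"
  'c' x 1 => "c1"
Compressed: "c1b1c1b1a1b1c1a1b1c1"
Compressed length: 20

20


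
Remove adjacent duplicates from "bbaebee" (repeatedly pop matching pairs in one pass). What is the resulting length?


Input: bbaebee
Stack-based adjacent duplicate removal:
  Read 'b': push. Stack: b
  Read 'b': matches stack top 'b' => pop. Stack: (empty)
  Read 'a': push. Stack: a
  Read 'e': push. Stack: ae
  Read 'b': push. Stack: aeb
  Read 'e': push. Stack: aebe
  Read 'e': matches stack top 'e' => pop. Stack: aeb
Final stack: "aeb" (length 3)

3


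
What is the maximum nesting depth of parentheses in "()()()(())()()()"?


Input: "()()()(())()()()"
Tracking depth:
  Position 0 '(': depth becomes 1
  Position 1 ')': depth becomes 0
  Position 2 '(': depth becomes 1
  Position 3 ')': depth becomes 0
  Position 4 '(': depth becomes 1
  Position 5 ')': depth becomes 0
  Position 6 '(': depth becomes 1
  Position 7 '(': depth becomes 2
  Position 8 ')': depth becomes 1
  Position 9 ')': depth becomes 0
  Position 10 '(': depth becomes 1
  Position 11 ')': depth becomes 0
  Position 12 '(': depth becomes 1
  Position 13 ')': depth becomes 0
  Position 14 '(': depth becomes 1
  Position 15 ')': depth becomes 0
Maximum depth reached: 2

2


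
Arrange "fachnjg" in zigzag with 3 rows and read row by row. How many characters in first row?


Zigzag "fachnjg" into 3 rows:
Placing characters:
  'f' => row 0
  'a' => row 1
  'c' => row 2
  'h' => row 1
  'n' => row 0
  'j' => row 1
  'g' => row 2
Rows:
  Row 0: "fn"
  Row 1: "ahj"
  Row 2: "cg"
First row length: 2

2


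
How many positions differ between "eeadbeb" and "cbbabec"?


Comparing "eeadbeb" and "cbbabec" position by position:
  Position 0: 'e' vs 'c' => DIFFER
  Position 1: 'e' vs 'b' => DIFFER
  Position 2: 'a' vs 'b' => DIFFER
  Position 3: 'd' vs 'a' => DIFFER
  Position 4: 'b' vs 'b' => same
  Position 5: 'e' vs 'e' => same
  Position 6: 'b' vs 'c' => DIFFER
Positions that differ: 5

5
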